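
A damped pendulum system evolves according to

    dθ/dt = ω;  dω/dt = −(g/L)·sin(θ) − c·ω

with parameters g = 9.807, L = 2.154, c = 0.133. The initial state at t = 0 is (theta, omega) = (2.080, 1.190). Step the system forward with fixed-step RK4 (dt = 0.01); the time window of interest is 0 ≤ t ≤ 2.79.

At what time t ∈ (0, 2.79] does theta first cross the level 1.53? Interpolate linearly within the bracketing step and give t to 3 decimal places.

t=0.000: state=(2.080, 1.190)
step 1 (dt=0.01): k1=(1.190, -4.134), k2=(1.169, -4.118), k3=(1.169, -4.118), k4=(1.149, -4.102); state += dt/6·(k1+2k2+2k3+k4)
t=0.010: state=(2.092, 1.149)
t=0.020: state=(2.103, 1.108)
t=0.030: state=(2.114, 1.067)
continuing one RK4 step at a time; state shown every 10 steps (Δt=0.1):
t=0.100: state=(2.179, 0.792)
t=0.200: state=(2.239, 0.419)
t=0.300: state=(2.263, 0.063)
t=0.400: state=(2.252, -0.287)
t=0.500: state=(2.206, -0.640)
t=0.600: state=(2.123, -1.006)
t=0.700: state=(2.004, -1.390)
t=0.800: state=(1.845, -1.795)
t=0.900: state=(1.644, -2.216)
t=0.940: state=(1.552, -2.386)
next step: t=0.950: state=(1.528, -2.428) — theta has crossed 1.53
linear interpolation between t=0.940 (1.55229) and t=0.950 (1.52822) → t≈0.949

t = 0.949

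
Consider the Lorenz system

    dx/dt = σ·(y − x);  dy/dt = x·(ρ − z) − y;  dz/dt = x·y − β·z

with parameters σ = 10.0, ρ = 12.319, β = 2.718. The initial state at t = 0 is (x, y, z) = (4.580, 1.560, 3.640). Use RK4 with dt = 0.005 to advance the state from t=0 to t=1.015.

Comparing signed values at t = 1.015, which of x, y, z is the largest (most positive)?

largest component: z

t=0.000: state=(4.580, 1.560, 3.640)
step 1 (dt=0.005): k1=(-30.200, 38.190, -2.749), k2=(-28.490, 37.470, -2.418), k3=(-28.551, 37.505, -2.421), k4=(-26.897, 36.817, -2.106); state += dt/6·(k1+2k2+2k3+k4)
t=0.005: state=(4.437, 1.747, 3.628)
t=0.010: state=(4.311, 1.928, 3.619)
t=0.015: state=(4.199, 2.103, 3.613)
continuing one RK4 step at a time; state shown every 10 steps (Δt=0.05):
t=0.050: state=(3.757, 3.208, 3.635)
t=0.100: state=(3.844, 4.621, 3.863)
t=0.150: state=(4.451, 6.043, 4.405)
t=0.200: state=(5.393, 7.527, 5.411)
t=0.250: state=(6.540, 8.938, 7.036)
t=0.300: state=(7.719, 9.947, 9.324)
t=0.350: state=(8.665, 10.111, 12.036)
t=0.400: state=(9.067, 9.162, 14.560)
t=0.450: state=(8.735, 7.338, 16.180)
t=0.500: state=(7.747, 5.303, 16.563)
t=0.550: state=(6.417, 3.662, 15.928)
t=0.600: state=(5.093, 2.627, 14.735)
t=0.650: state=(3.999, 2.113, 13.356)
t=0.700: state=(3.212, 1.945, 11.994)
t=0.750: state=(2.718, 1.987, 10.738)
t=0.800: state=(2.463, 2.159, 9.622)
t=0.850: state=(2.399, 2.431, 8.658)
t=0.900: state=(2.486, 2.796, 7.854)
t=0.950: state=(2.704, 3.265, 7.223)
t=1.000: state=(3.046, 3.853, 6.783)
t=1.015: state=(3.173, 4.054, 6.692)
compare at T: x=3.173, y=4.054, z=6.692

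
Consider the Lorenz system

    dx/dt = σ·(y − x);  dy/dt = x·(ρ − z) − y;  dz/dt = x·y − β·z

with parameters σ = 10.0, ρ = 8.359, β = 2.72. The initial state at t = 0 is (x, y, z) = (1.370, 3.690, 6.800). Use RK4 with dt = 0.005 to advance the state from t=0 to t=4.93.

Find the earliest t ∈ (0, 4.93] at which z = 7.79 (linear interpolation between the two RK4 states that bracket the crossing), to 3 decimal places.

t=0.000: state=(1.370, 3.690, 6.800)
step 1 (dt=0.005): k1=(23.200, -1.554, -13.441), k2=(22.581, -1.412, -13.141), k3=(22.600, -1.416, -13.148), k4=(21.999, -1.273, -12.855); state += dt/6·(k1+2k2+2k3+k4)
t=0.005: state=(1.483, 3.683, 6.734)
t=0.010: state=(1.590, 3.677, 6.671)
t=0.015: state=(1.692, 3.673, 6.611)
continuing one RK4 step at a time; state shown every 40 steps (Δt=0.2):
t=0.200: state=(3.599, 4.243, 5.652)
t=0.400: state=(4.787, 5.304, 6.489)
t=0.555: state=(5.311, 5.418, 7.784)
next step: t=0.560: state=(5.316, 5.405, 7.821) — z has crossed 7.79
linear interpolation between t=0.555 (7.78362) and t=0.560 (7.82127) → t≈0.556

t = 0.556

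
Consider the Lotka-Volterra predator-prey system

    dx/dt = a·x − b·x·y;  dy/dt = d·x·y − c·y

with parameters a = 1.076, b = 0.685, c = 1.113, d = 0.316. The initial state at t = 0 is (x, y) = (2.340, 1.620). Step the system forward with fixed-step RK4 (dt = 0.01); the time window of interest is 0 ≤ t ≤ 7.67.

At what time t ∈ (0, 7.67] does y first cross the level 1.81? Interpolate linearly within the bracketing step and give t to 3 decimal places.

t = 3.530

t=0.000: state=(2.340, 1.620)
step 1 (dt=0.01): k1=(-0.079, -0.605), k2=(-0.074, -0.604), k3=(-0.074, -0.604), k4=(-0.069, -0.603); state += dt/6·(k1+2k2+2k3+k4)
t=0.010: state=(2.339, 1.614)
t=0.020: state=(2.339, 1.608)
t=0.030: state=(2.338, 1.602)
continuing one RK4 step at a time; state shown every 25 steps (Δt=0.25):
t=0.250: state=(2.350, 1.476)
t=0.500: state=(2.415, 1.348)
t=0.750: state=(2.533, 1.241)
t=1.000: state=(2.701, 1.155)
t=1.250: state=(2.918, 1.091)
t=1.500: state=(3.179, 1.051)
t=1.750: state=(3.482, 1.035)
t=2.000: state=(3.815, 1.045)
t=2.250: state=(4.162, 1.084)
t=2.500: state=(4.499, 1.156)
t=2.750: state=(4.788, 1.263)
t=3.000: state=(4.988, 1.408)
t=3.250: state=(5.053, 1.587)
t=3.500: state=(4.955, 1.786)
t=3.530: state=(4.932, 1.810)
next step: t=3.540: state=(4.923, 1.818) — y has crossed 1.81
linear interpolation between t=3.530 (1.80993) and t=3.540 (1.81799) → t≈3.530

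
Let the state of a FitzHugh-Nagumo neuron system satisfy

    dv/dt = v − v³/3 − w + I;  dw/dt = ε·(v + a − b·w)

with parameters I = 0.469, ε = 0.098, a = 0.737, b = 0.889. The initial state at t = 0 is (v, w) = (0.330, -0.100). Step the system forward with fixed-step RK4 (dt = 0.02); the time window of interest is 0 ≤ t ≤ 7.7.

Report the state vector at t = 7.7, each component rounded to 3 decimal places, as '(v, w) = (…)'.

t=0.000: state=(0.330, -0.100)
step 1 (dt=0.02): k1=(0.887, 0.113), k2=(0.894, 0.114), k3=(0.894, 0.114), k4=(0.901, 0.115); state += dt/6·(k1+2k2+2k3+k4)
t=0.020: state=(0.348, -0.098)
t=0.040: state=(0.366, -0.095)
t=0.060: state=(0.384, -0.093)
continuing one RK4 step at a time; state shown every 25 steps (Δt=0.5):
t=0.500: state=(0.849, -0.033)
t=1.000: state=(1.389, 0.058)
t=1.500: state=(1.702, 0.166)
t=2.000: state=(1.795, 0.279)
t=2.500: state=(1.792, 0.389)
t=3.000: state=(1.759, 0.493)
t=3.500: state=(1.716, 0.590)
t=4.000: state=(1.670, 0.682)
t=4.500: state=(1.622, 0.767)
t=5.000: state=(1.572, 0.846)
t=5.500: state=(1.521, 0.920)
t=6.000: state=(1.469, 0.987)
t=6.500: state=(1.415, 1.050)
t=7.000: state=(1.359, 1.107)
t=7.500: state=(1.299, 1.159)
t=7.700: state=(1.275, 1.178)

(v, w) = (1.275, 1.178)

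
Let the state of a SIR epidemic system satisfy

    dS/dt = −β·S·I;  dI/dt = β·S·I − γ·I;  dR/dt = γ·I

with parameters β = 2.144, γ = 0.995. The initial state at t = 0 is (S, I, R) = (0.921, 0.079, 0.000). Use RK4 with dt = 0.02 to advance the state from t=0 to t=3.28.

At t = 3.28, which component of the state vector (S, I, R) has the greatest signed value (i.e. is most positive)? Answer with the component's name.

largest component: R

t=0.000: state=(0.921, 0.079, 0.000)
step 1 (dt=0.02): k1=(-0.156, 0.077, 0.079), k2=(-0.157, 0.078, 0.079), k3=(-0.157, 0.078, 0.079), k4=(-0.159, 0.078, 0.080); state += dt/6·(k1+2k2+2k3+k4)
t=0.020: state=(0.918, 0.081, 0.002)
t=0.040: state=(0.915, 0.082, 0.003)
t=0.060: state=(0.911, 0.084, 0.005)
continuing one RK4 step at a time; state shown every 10 steps (Δt=0.2):
t=0.200: state=(0.887, 0.095, 0.017)
t=0.400: state=(0.848, 0.113, 0.038)
t=0.600: state=(0.805, 0.133, 0.063)
t=0.800: state=(0.757, 0.152, 0.091)
t=1.000: state=(0.707, 0.170, 0.123)
t=1.200: state=(0.654, 0.187, 0.159)
t=1.400: state=(0.602, 0.201, 0.197)
t=1.600: state=(0.551, 0.211, 0.238)
t=1.800: state=(0.503, 0.216, 0.281)
t=2.000: state=(0.458, 0.218, 0.324)
t=2.200: state=(0.418, 0.215, 0.367)
t=2.400: state=(0.381, 0.209, 0.409)
t=2.600: state=(0.349, 0.201, 0.450)
t=2.800: state=(0.321, 0.190, 0.489)
t=3.000: state=(0.297, 0.178, 0.526)
t=3.200: state=(0.276, 0.165, 0.560)
t=3.280: state=(0.268, 0.159, 0.573)
compare at T: S=0.268, I=0.159, R=0.573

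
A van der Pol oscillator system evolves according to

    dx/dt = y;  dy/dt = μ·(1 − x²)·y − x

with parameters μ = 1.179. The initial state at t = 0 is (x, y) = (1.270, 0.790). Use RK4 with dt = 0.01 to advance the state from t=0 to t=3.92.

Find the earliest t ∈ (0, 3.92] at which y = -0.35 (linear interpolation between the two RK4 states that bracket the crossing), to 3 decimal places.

t=0.000: state=(1.270, 0.790)
step 1 (dt=0.01): k1=(0.790, -1.841), k2=(0.781, -1.847), k3=(0.781, -1.847), k4=(0.772, -1.853); state += dt/6·(k1+2k2+2k3+k4)
t=0.010: state=(1.278, 0.772)
t=0.020: state=(1.285, 0.753)
t=0.030: state=(1.293, 0.734)
continuing one RK4 step at a time; state shown every 20 steps (Δt=0.2):
t=0.200: state=(1.390, 0.413)
t=0.400: state=(1.438, 0.073)
t=0.600: state=(1.424, -0.197)
t=0.740: state=(1.386, -0.350)
next step: t=0.750: state=(1.382, -0.360) — y has crossed -0.35
linear interpolation between t=0.740 (-0.34975) and t=0.750 (-0.35976) → t≈0.740

t = 0.740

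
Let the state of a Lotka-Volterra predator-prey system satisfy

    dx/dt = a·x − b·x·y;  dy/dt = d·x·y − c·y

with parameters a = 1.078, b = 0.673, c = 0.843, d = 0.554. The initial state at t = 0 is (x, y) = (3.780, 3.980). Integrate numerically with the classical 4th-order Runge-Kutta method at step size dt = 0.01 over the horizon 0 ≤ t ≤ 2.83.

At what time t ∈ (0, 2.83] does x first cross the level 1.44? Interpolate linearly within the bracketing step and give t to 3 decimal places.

t = 0.456

t=0.000: state=(3.780, 3.980)
step 1 (dt=0.01): k1=(-6.050, 4.979), k2=(-6.064, 4.943), k3=(-6.064, 4.943), k4=(-6.077, 4.906); state += dt/6·(k1+2k2+2k3+k4)
t=0.010: state=(3.719, 4.029)
t=0.020: state=(3.658, 4.078)
t=0.030: state=(3.597, 4.126)
continuing one RK4 step at a time; state shown every 10 steps (Δt=0.1):
t=0.100: state=(3.170, 4.435)
t=0.200: state=(2.588, 4.780)
t=0.300: state=(2.073, 4.997)
t=0.400: state=(1.643, 5.089)
t=0.450: state=(1.461, 5.093)
next step: t=0.460: state=(1.427, 5.091) — x has crossed 1.44
linear interpolation between t=0.450 (1.46104) and t=0.460 (1.42712) → t≈0.456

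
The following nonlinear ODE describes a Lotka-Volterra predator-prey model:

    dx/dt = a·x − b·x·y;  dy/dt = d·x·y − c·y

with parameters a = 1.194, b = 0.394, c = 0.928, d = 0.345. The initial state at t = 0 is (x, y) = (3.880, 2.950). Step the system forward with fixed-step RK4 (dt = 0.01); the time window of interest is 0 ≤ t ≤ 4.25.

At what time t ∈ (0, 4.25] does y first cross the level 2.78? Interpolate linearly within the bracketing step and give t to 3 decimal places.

t=0.000: state=(3.880, 2.950)
step 1 (dt=0.01): k1=(0.123, 1.211), k2=(0.114, 1.214), k3=(0.114, 1.214), k4=(0.104, 1.217); state += dt/6·(k1+2k2+2k3+k4)
t=0.010: state=(3.881, 2.962)
t=0.020: state=(3.882, 2.974)
t=0.030: state=(3.883, 2.987)
continuing one RK4 step at a time; state shown every 20 steps (Δt=0.2):
t=0.200: state=(3.866, 3.202)
t=0.400: state=(3.775, 3.464)
t=0.600: state=(3.612, 3.714)
t=0.800: state=(3.393, 3.929)
t=1.000: state=(3.140, 4.089)
t=1.200: state=(2.877, 4.180)
t=1.400: state=(2.625, 4.197)
t=1.600: state=(2.398, 4.145)
t=1.800: state=(2.205, 4.035)
t=2.000: state=(2.050, 3.880)
t=2.200: state=(1.930, 3.696)
t=2.400: state=(1.846, 3.497)
t=2.600: state=(1.794, 3.293)
t=2.800: state=(1.771, 3.092)
t=3.000: state=(1.776, 2.902)
t=3.130: state=(1.793, 2.787)
next step: t=3.140: state=(1.795, 2.778) — y has crossed 2.78
linear interpolation between t=3.130 (2.78677) and t=3.140 (2.77817) → t≈3.138

t = 3.138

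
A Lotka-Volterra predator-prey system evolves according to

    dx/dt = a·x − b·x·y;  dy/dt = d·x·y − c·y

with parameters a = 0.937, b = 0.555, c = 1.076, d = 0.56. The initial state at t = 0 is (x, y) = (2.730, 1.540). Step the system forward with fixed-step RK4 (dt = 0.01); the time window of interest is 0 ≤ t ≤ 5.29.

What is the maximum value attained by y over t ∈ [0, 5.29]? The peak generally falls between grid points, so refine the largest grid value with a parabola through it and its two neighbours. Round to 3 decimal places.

t=0.000: state=(2.730, 1.540)
step 1 (dt=0.01): k1=(0.225, 0.697), k2=(0.219, 0.700), k3=(0.219, 0.700), k4=(0.214, 0.702); state += dt/6·(k1+2k2+2k3+k4)
t=0.010: state=(2.732, 1.547)
t=0.020: state=(2.734, 1.554)
t=0.030: state=(2.736, 1.561)
continuing one RK4 step at a time; state shown every 20 steps (Δt=0.2):
t=0.200: state=(2.753, 1.689)
t=0.400: state=(2.728, 1.852)
t=0.600: state=(2.654, 2.020)
t=0.800: state=(2.536, 2.179)
t=1.000: state=(2.382, 2.314)
t=1.200: state=(2.209, 2.414)
t=1.400: state=(2.031, 2.468)
t=1.600: state=(1.861, 2.475)
t=1.800: state=(1.709, 2.437)
t=2.000: state=(1.579, 2.362)
t=2.200: state=(1.473, 2.259)
t=2.400: state=(1.392, 2.138)
t=2.600: state=(1.333, 2.008)
t=2.800: state=(1.296, 1.876)
t=3.000: state=(1.279, 1.747)
t=3.200: state=(1.279, 1.625)
t=3.400: state=(1.297, 1.514)
t=3.600: state=(1.329, 1.414)
t=3.800: state=(1.377, 1.327)
t=4.000: state=(1.440, 1.252)
t=4.200: state=(1.517, 1.191)
t=4.400: state=(1.607, 1.144)
t=4.600: state=(1.710, 1.111)
t=4.800: state=(1.826, 1.092)
t=5.000: state=(1.951, 1.088)
t=5.200: state=(2.085, 1.100)
t=5.290: state=(2.146, 1.110)
largest grid value and its neighbours: y(1.520)=2.47789, y(1.530)=2.47792, y(1.540)=2.47783
parabola through these three points peaks at t≈1.528 with y≈2.47792

max y = 2.478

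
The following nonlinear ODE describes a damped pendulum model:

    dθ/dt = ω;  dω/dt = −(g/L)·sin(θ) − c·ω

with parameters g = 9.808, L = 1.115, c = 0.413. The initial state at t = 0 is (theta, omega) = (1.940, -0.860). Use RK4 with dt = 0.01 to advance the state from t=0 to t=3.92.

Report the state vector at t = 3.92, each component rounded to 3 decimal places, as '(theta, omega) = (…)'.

(theta, omega) = (-0.412, 2.027)

t=0.000: state=(1.940, -0.860)
step 1 (dt=0.01): k1=(-0.860, -7.848), k2=(-0.899, -7.846), k3=(-0.899, -7.846), k4=(-0.938, -7.844); state += dt/6·(k1+2k2+2k3+k4)
t=0.010: state=(1.931, -0.938)
t=0.020: state=(1.921, -1.017)
t=0.030: state=(1.911, -1.095)
continuing one RK4 step at a time; state shown every 20 steps (Δt=0.2):
t=0.200: state=(1.611, -2.429)
t=0.400: state=(0.977, -3.842)
t=0.600: state=(0.131, -4.405)
t=0.800: state=(-0.688, -3.573)
t=1.000: state=(-1.241, -1.889)
t=1.200: state=(-1.438, -0.087)
t=1.400: state=(-1.285, 1.578)
t=1.600: state=(-0.827, 2.926)
t=1.800: state=(-0.167, 3.491)
t=2.000: state=(0.492, 2.923)
t=2.200: state=(0.948, 1.555)
t=2.400: state=(1.100, -0.033)
t=2.600: state=(0.944, -1.490)
t=2.800: state=(0.533, -2.518)
t=3.000: state=(-0.010, -2.749)
t=3.200: state=(-0.506, -2.081)
t=3.400: state=(-0.805, -0.861)
t=3.600: state=(-0.843, 0.472)
t=3.800: state=(-0.631, 1.589)
t=3.920: state=(-0.412, 2.027)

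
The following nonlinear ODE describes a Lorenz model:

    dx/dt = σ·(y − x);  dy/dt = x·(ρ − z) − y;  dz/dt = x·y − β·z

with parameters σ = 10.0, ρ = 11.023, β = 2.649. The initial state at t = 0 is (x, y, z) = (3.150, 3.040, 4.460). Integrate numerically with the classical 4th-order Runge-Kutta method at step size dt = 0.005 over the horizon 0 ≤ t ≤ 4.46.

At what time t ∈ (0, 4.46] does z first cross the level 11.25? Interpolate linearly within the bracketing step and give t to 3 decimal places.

t=0.000: state=(3.150, 3.040, 4.460)
step 1 (dt=0.005): k1=(-1.100, 17.633, -2.239), k2=(-0.632, 17.589, -2.093), k3=(-0.644, 17.596, -2.091), k4=(-0.188, 17.557, -1.944); state += dt/6·(k1+2k2+2k3+k4)
t=0.005: state=(3.147, 3.128, 4.450)
t=0.010: state=(3.148, 3.216, 4.441)
t=0.015: state=(3.153, 3.303, 4.433)
continuing one RK4 step at a time; state shown every 40 steps (Δt=0.2):
t=0.200: state=(5.167, 6.847, 5.840)
t=0.370: state=(7.677, 8.370, 11.143)
next step: t=0.375: state=(7.710, 8.321, 11.316) — z has crossed 11.25
linear interpolation between t=0.370 (11.14331) and t=0.375 (11.31563) → t≈0.373

t = 0.373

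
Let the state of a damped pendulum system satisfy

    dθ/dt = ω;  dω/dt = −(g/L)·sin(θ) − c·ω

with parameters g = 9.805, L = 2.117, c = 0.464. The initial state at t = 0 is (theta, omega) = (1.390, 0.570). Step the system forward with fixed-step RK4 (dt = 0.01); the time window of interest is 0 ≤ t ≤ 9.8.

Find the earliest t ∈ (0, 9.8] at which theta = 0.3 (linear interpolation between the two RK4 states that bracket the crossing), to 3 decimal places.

t = 0.896

t=0.000: state=(1.390, 0.570)
step 1 (dt=0.01): k1=(0.570, -4.821), k2=(0.546, -4.812), k3=(0.546, -4.812), k4=(0.522, -4.803); state += dt/6·(k1+2k2+2k3+k4)
t=0.010: state=(1.395, 0.522)
t=0.020: state=(1.400, 0.474)
t=0.030: state=(1.405, 0.426)
continuing one RK4 step at a time; state shown every 50 steps (Δt=0.5):
t=0.500: state=(1.117, -1.550)
t=0.890: state=(0.314, -2.366)
next step: t=0.900: state=(0.290, -2.369) — theta has crossed 0.3
linear interpolation between t=0.890 (0.31396) and t=0.900 (0.29029) → t≈0.896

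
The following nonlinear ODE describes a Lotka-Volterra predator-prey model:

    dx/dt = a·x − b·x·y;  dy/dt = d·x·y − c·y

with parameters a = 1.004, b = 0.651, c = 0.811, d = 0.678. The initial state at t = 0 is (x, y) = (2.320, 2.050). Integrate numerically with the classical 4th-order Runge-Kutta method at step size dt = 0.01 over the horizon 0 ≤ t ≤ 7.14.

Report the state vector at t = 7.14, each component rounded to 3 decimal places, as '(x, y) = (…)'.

(x, y) = (2.421, 1.781)

t=0.000: state=(2.320, 2.050)
step 1 (dt=0.01): k1=(-0.767, 1.562), k2=(-0.777, 1.563), k3=(-0.777, 1.563), k4=(-0.788, 1.563); state += dt/6·(k1+2k2+2k3+k4)
t=0.010: state=(2.312, 2.066)
t=0.020: state=(2.304, 2.081)
t=0.030: state=(2.296, 2.097)
continuing one RK4 step at a time; state shown every 25 steps (Δt=0.25):
t=0.250: state=(2.070, 2.432)
t=0.500: state=(1.743, 2.745)
t=0.750: state=(1.410, 2.926)
t=1.000: state=(1.120, 2.958)
t=1.250: state=(0.895, 2.862)
t=1.500: state=(0.732, 2.681)
t=1.750: state=(0.620, 2.453)
t=2.000: state=(0.545, 2.209)
t=2.250: state=(0.499, 1.970)
t=2.500: state=(0.474, 1.746)
t=2.750: state=(0.466, 1.544)
t=3.000: state=(0.473, 1.364)
t=3.250: state=(0.493, 1.209)
t=3.500: state=(0.526, 1.076)
t=3.750: state=(0.573, 0.964)
t=4.000: state=(0.635, 0.872)
t=4.250: state=(0.712, 0.798)
t=4.500: state=(0.808, 0.741)
t=4.750: state=(0.924, 0.700)
t=5.000: state=(1.062, 0.676)
t=5.250: state=(1.224, 0.670)
t=5.500: state=(1.409, 0.683)
t=5.750: state=(1.616, 0.721)
t=6.000: state=(1.838, 0.789)
t=6.250: state=(2.061, 0.896)
t=6.500: state=(2.262, 1.056)
t=6.750: state=(2.406, 1.282)
t=7.000: state=(2.452, 1.583)
t=7.140: state=(2.421, 1.781)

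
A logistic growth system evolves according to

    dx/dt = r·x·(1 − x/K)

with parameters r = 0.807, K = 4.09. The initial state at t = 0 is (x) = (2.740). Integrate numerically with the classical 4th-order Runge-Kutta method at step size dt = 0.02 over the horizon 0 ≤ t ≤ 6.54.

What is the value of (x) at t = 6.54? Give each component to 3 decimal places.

t=0.000: state=(2.740)
step 1 (dt=0.02): k1=(0.730), k2=(0.728), k3=(0.728), k4=(0.726); state += dt/6·(k1+2k2+2k3+k4)
t=0.020: state=(2.755)
t=0.040: state=(2.769)
t=0.060: state=(2.783)
continuing one RK4 step at a time; state shown every 25 steps (Δt=0.5):
t=0.500: state=(3.077)
t=1.000: state=(3.353)
t=1.500: state=(3.566)
t=2.000: state=(3.725)
t=2.500: state=(3.838)
t=3.000: state=(3.918)
t=3.500: state=(3.974)
t=4.000: state=(4.012)
t=4.500: state=(4.037)
t=5.000: state=(4.055)
t=5.500: state=(4.066)
t=6.000: state=(4.074)
t=6.500: state=(4.079)
t=6.540: state=(4.080)

(x) = (4.080)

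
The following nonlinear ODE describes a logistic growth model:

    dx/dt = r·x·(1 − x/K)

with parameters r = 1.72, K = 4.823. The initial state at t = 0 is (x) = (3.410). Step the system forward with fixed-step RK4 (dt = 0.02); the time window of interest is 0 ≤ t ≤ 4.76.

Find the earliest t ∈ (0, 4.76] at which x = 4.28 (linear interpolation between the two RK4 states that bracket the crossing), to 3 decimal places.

t = 0.688

t=0.000: state=(3.410)
step 1 (dt=0.02): k1=(1.718), k2=(1.706), k3=(1.706), k4=(1.694); state += dt/6·(k1+2k2+2k3+k4)
t=0.020: state=(3.444)
t=0.040: state=(3.478)
t=0.060: state=(3.511)
continuing one RK4 step at a time; state shown every 10 steps (Δt=0.2):
t=0.200: state=(3.728)
t=0.400: state=(3.992)
t=0.600: state=(4.203)
t=0.680: state=(4.273)
next step: t=0.700: state=(4.290) — x has crossed 4.28
linear interpolation between t=0.680 (4.27322) and t=0.700 (4.28975) → t≈0.688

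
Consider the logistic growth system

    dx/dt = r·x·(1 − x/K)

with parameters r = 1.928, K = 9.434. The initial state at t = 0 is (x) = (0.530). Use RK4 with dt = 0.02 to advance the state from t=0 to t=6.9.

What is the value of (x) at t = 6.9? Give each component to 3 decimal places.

t=0.000: state=(0.530)
step 1 (dt=0.02): k1=(0.964), k2=(0.981), k3=(0.981), k4=(0.998); state += dt/6·(k1+2k2+2k3+k4)
t=0.020: state=(0.550)
t=0.040: state=(0.570)
t=0.060: state=(0.591)
continuing one RK4 step at a time; state shown every 25 steps (Δt=0.5):
t=0.500: state=(1.274)
t=1.000: state=(2.740)
t=1.500: state=(4.883)
t=2.000: state=(6.961)
t=2.500: state=(8.308)
t=3.000: state=(8.970)
t=3.500: state=(9.252)
t=4.000: state=(9.364)
t=4.500: state=(9.407)
t=5.000: state=(9.424)
t=5.500: state=(9.430)
t=6.000: state=(9.433)
t=6.500: state=(9.433)
t=6.900: state=(9.434)

(x) = (9.434)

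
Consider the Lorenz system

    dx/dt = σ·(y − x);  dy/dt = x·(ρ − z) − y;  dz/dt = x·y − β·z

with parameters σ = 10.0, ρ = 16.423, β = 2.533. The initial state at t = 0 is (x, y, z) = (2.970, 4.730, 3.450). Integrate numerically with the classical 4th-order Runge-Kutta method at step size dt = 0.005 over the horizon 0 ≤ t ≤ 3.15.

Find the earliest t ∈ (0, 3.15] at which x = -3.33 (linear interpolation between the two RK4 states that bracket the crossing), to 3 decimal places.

t = 1.385

t=0.000: state=(2.970, 4.730, 3.450)
step 1 (dt=0.005): k1=(17.600, 33.800, 5.309), k2=(18.005, 34.246, 5.738), k3=(18.006, 34.255, 5.744), k4=(18.412, 34.709, 6.186); state += dt/6·(k1+2k2+2k3+k4)
t=0.005: state=(3.060, 4.901, 3.479)
t=0.010: state=(3.154, 5.077, 3.512)
t=0.015: state=(3.252, 5.258, 3.550)
continuing one RK4 step at a time; state shown every 40 steps (Δt=0.2):
t=0.200: state=(9.718, 13.919, 12.276)
t=0.400: state=(7.914, 2.362, 23.455)
t=0.600: state=(0.881, -0.380, 14.320)
t=0.800: state=(-0.051, -0.168, 8.619)
t=1.000: state=(-0.264, -0.418, 5.201)
t=1.200: state=(-0.928, -1.550, 3.221)
t=1.380: state=(-3.218, -5.461, 3.052)
next step: t=1.385: state=(-3.332, -5.651, 3.104) — x has crossed -3.33
linear interpolation between t=1.380 (-3.21757) and t=1.385 (-3.33163) → t≈1.385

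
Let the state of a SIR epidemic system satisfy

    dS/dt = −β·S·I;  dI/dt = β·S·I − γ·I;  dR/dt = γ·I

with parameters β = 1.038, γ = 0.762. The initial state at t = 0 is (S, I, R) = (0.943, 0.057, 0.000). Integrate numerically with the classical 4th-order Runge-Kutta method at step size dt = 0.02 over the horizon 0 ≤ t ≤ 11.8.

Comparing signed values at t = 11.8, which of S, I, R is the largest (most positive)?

t=0.000: state=(0.943, 0.057, 0.000)
step 1 (dt=0.02): k1=(-0.056, 0.012, 0.043), k2=(-0.056, 0.012, 0.044), k3=(-0.056, 0.012, 0.044), k4=(-0.056, 0.012, 0.044); state += dt/6·(k1+2k2+2k3+k4)
t=0.020: state=(0.942, 0.057, 0.001)
t=0.040: state=(0.941, 0.057, 0.002)
t=0.060: state=(0.940, 0.058, 0.003)
continuing one RK4 step at a time; state shown every 25 steps (Δt=0.5):
t=0.500: state=(0.914, 0.063, 0.023)
t=1.000: state=(0.883, 0.069, 0.048)
t=1.500: state=(0.851, 0.074, 0.075)
t=2.000: state=(0.818, 0.078, 0.104)
t=2.500: state=(0.786, 0.080, 0.134)
t=3.000: state=(0.753, 0.082, 0.165)
t=3.500: state=(0.722, 0.082, 0.196)
t=4.000: state=(0.692, 0.081, 0.227)
t=4.500: state=(0.664, 0.078, 0.258)
t=5.000: state=(0.638, 0.075, 0.287)
t=5.500: state=(0.614, 0.071, 0.315)
t=6.000: state=(0.593, 0.066, 0.341)
t=6.500: state=(0.573, 0.061, 0.365)
t=7.000: state=(0.556, 0.056, 0.388)
t=7.500: state=(0.541, 0.051, 0.408)
t=8.000: state=(0.527, 0.046, 0.427)
t=8.500: state=(0.516, 0.041, 0.443)
t=9.000: state=(0.505, 0.037, 0.458)
t=9.500: state=(0.496, 0.032, 0.471)
t=10.000: state=(0.488, 0.029, 0.483)
t=10.500: state=(0.482, 0.025, 0.493)
t=11.000: state=(0.476, 0.022, 0.502)
t=11.500: state=(0.471, 0.019, 0.510)
t=11.800: state=(0.468, 0.018, 0.514)
compare at T: S=0.468, I=0.018, R=0.514

largest component: R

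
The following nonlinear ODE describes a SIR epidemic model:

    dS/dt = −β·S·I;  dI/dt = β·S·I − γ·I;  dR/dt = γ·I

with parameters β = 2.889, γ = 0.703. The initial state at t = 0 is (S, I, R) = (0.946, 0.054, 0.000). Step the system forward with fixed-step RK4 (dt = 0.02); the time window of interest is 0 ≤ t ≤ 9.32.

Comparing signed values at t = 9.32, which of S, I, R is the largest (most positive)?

t=0.000: state=(0.946, 0.054, 0.000)
step 1 (dt=0.02): k1=(-0.148, 0.110, 0.038), k2=(-0.150, 0.112, 0.039), k3=(-0.150, 0.112, 0.039), k4=(-0.153, 0.114, 0.040); state += dt/6·(k1+2k2+2k3+k4)
t=0.020: state=(0.943, 0.056, 0.001)
t=0.040: state=(0.940, 0.059, 0.002)
t=0.060: state=(0.937, 0.061, 0.002)
continuing one RK4 step at a time; state shown every 25 steps (Δt=0.5):
t=0.500: state=(0.829, 0.139, 0.032)
t=1.000: state=(0.616, 0.280, 0.104)
t=1.500: state=(0.373, 0.400, 0.226)
t=2.000: state=(0.204, 0.423, 0.374)
t=2.500: state=(0.114, 0.371, 0.515)
t=3.000: state=(0.070, 0.297, 0.632)
t=3.500: state=(0.048, 0.228, 0.724)
t=4.000: state=(0.036, 0.170, 0.794)
t=4.500: state=(0.029, 0.125, 0.845)
t=5.000: state=(0.025, 0.092, 0.883)
t=5.500: state=(0.022, 0.067, 0.911)
t=6.000: state=(0.021, 0.048, 0.931)
t=6.500: state=(0.019, 0.035, 0.945)
t=7.000: state=(0.019, 0.025, 0.956)
t=7.500: state=(0.018, 0.018, 0.964)
t=8.000: state=(0.018, 0.013, 0.969)
t=8.500: state=(0.017, 0.010, 0.973)
t=9.000: state=(0.017, 0.007, 0.976)
t=9.320: state=(0.017, 0.006, 0.977)
compare at T: S=0.017, I=0.006, R=0.977

largest component: R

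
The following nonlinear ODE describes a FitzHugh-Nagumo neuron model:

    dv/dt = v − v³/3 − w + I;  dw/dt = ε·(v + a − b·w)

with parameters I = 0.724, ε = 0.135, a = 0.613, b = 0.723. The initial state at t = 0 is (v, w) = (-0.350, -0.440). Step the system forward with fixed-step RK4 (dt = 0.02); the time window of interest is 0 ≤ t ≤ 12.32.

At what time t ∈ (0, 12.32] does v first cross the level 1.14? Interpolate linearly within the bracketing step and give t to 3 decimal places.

t=0.000: state=(-0.350, -0.440)
step 1 (dt=0.02): k1=(0.828, 0.078), k2=(0.835, 0.079), k3=(0.835, 0.080), k4=(0.841, 0.081); state += dt/6·(k1+2k2+2k3+k4)
t=0.020: state=(-0.333, -0.438)
t=0.040: state=(-0.316, -0.437)
t=0.060: state=(-0.299, -0.435)
continuing one RK4 step at a time; state shown every 25 steps (Δt=0.5):
t=0.500: state=(0.166, -0.386)
t=1.000: state=(0.926, -0.292)
t=1.120: state=(1.125, -0.262)
next step: t=1.140: state=(1.158, -0.257) — v has crossed 1.14
linear interpolation between t=1.120 (1.12524) and t=1.140 (1.15783) → t≈1.129

t = 1.129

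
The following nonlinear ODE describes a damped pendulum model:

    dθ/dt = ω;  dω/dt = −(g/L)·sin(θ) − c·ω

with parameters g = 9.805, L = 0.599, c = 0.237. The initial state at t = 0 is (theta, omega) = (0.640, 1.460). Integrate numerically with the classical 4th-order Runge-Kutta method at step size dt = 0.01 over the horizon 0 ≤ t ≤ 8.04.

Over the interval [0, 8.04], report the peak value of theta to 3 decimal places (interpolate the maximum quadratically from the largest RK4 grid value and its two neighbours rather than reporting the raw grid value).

max theta = 0.740

t=0.000: state=(0.640, 1.460)
step 1 (dt=0.01): k1=(1.460, -10.121), k2=(1.409, -10.205), k3=(1.409, -10.202), k4=(1.358, -10.281); state += dt/6·(k1+2k2+2k3+k4)
t=0.010: state=(0.654, 1.358)
t=0.020: state=(0.667, 1.254)
t=0.030: state=(0.679, 1.150)
continuing one RK4 step at a time; state shown every 50 steps (Δt=0.5):
t=0.500: state=(0.126, -2.774)
t=1.000: state=(-0.651, 0.630)
t=1.500: state=(0.363, 1.979)
t=2.000: state=(0.311, -2.029)
t=2.500: state=(-0.550, -0.242)
t=3.000: state=(0.141, 1.997)
t=3.500: state=(0.381, -1.292)
t=4.000: state=(-0.417, -0.763)
t=4.500: state=(-0.014, 1.755)
t=5.000: state=(0.380, -0.678)
t=5.500: state=(-0.286, -1.016)
t=6.000: state=(-0.112, 1.412)
t=6.500: state=(0.342, -0.213)
t=7.000: state=(-0.173, -1.082)
t=7.500: state=(-0.165, 1.055)
t=8.000: state=(0.286, 0.115)
t=8.040: state=(0.287, -0.070)
largest grid value and its neighbours: theta(0.130)=0.73994, theta(0.140)=0.73996, theta(0.150)=0.73888
parabola through these three points peaks at t≈0.135 with theta≈0.74009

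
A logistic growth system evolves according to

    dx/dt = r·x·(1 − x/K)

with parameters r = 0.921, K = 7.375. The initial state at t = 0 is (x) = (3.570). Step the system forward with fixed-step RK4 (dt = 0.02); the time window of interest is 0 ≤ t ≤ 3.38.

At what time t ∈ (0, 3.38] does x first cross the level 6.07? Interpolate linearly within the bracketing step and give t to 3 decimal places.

t = 1.738

t=0.000: state=(3.570)
step 1 (dt=0.02): k1=(1.696), k2=(1.697), k3=(1.697), k4=(1.697); state += dt/6·(k1+2k2+2k3+k4)
t=0.020: state=(3.604)
t=0.040: state=(3.638)
t=0.060: state=(3.672)
continuing one RK4 step at a time; state shown every 10 steps (Δt=0.2):
t=0.200: state=(3.909)
t=0.400: state=(4.245)
t=0.600: state=(4.571)
t=0.800: state=(4.884)
t=1.000: state=(5.178)
t=1.200: state=(5.451)
t=1.400: state=(5.701)
t=1.600: state=(5.928)
t=1.720: state=(6.052)
next step: t=1.740: state=(6.072) — x has crossed 6.07
linear interpolation between t=1.720 (6.05187) and t=1.740 (6.07175) → t≈1.738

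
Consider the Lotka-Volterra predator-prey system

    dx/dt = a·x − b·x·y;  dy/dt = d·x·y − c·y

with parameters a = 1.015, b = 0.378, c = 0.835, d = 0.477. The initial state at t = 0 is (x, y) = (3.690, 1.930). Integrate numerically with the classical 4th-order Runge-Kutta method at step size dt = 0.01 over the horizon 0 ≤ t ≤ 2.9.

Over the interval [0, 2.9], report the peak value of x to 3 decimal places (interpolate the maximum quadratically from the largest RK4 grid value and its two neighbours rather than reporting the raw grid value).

max x = 3.884

t=0.000: state=(3.690, 1.930)
step 1 (dt=0.01): k1=(1.053, 1.786), k2=(1.042, 1.799), k3=(1.042, 1.799), k4=(1.031, 1.812); state += dt/6·(k1+2k2+2k3+k4)
t=0.010: state=(3.700, 1.948)
t=0.020: state=(3.711, 1.966)
t=0.030: state=(3.721, 1.985)
continuing one RK4 step at a time; state shown every 10 steps (Δt=0.1):
t=0.100: state=(3.783, 2.122)
t=0.200: state=(3.849, 2.342)
t=0.300: state=(3.881, 2.591)
t=0.400: state=(3.875, 2.868)
t=0.500: state=(3.827, 3.171)
t=0.600: state=(3.735, 3.494)
t=0.700: state=(3.599, 3.829)
t=0.800: state=(3.425, 4.165)
t=0.900: state=(3.219, 4.490)
t=1.000: state=(2.989, 4.790)
t=1.100: state=(2.746, 5.052)
t=1.200: state=(2.501, 5.267)
t=1.300: state=(2.261, 5.428)
t=1.400: state=(2.034, 5.531)
t=1.500: state=(1.825, 5.578)
t=1.600: state=(1.636, 5.572)
t=1.700: state=(1.468, 5.519)
t=1.800: state=(1.321, 5.426)
t=1.900: state=(1.194, 5.299)
t=2.000: state=(1.084, 5.146)
t=2.100: state=(0.991, 4.974)
t=2.200: state=(0.912, 4.788)
t=2.300: state=(0.846, 4.593)
t=2.400: state=(0.790, 4.393)
t=2.500: state=(0.743, 4.191)
t=2.600: state=(0.705, 3.991)
t=2.700: state=(0.673, 3.793)
t=2.800: state=(0.648, 3.601)
t=2.900: state=(0.628, 3.415)
largest grid value and its neighbours: x(0.330)=3.88383, x(0.340)=3.88384, x(0.350)=3.88344
parabola through these three points peaks at t≈0.335 with x≈3.88388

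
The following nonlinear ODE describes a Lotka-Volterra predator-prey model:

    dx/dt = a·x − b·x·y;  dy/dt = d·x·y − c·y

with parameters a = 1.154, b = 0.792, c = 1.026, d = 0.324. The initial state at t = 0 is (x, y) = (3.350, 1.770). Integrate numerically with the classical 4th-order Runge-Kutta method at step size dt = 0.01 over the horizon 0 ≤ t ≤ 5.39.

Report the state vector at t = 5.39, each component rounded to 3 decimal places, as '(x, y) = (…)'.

t=0.000: state=(3.350, 1.770)
step 1 (dt=0.01): k1=(-0.830, 0.105), k2=(-0.831, 0.103), k3=(-0.831, 0.103), k4=(-0.831, 0.100); state += dt/6·(k1+2k2+2k3+k4)
t=0.010: state=(3.342, 1.771)
t=0.020: state=(3.333, 1.772)
t=0.030: state=(3.325, 1.773)
continuing one RK4 step at a time; state shown every 20 steps (Δt=0.2):
t=0.200: state=(3.184, 1.782)
t=0.400: state=(3.026, 1.774)
t=0.600: state=(2.882, 1.750)
t=0.800: state=(2.760, 1.711)
t=1.000: state=(2.661, 1.661)
t=1.200: state=(2.588, 1.603)
t=1.400: state=(2.541, 1.542)
t=1.600: state=(2.520, 1.479)
t=1.800: state=(2.523, 1.419)
t=2.000: state=(2.550, 1.362)
t=2.200: state=(2.600, 1.310)
t=2.400: state=(2.671, 1.266)
t=2.600: state=(2.761, 1.229)
t=2.800: state=(2.869, 1.201)
t=3.000: state=(2.993, 1.183)
t=3.200: state=(3.128, 1.175)
t=3.400: state=(3.270, 1.177)
t=3.600: state=(3.415, 1.191)
t=3.800: state=(3.556, 1.216)
t=4.000: state=(3.684, 1.252)
t=4.200: state=(3.792, 1.300)
t=4.400: state=(3.871, 1.357)
t=4.600: state=(3.913, 1.423)
t=4.800: state=(3.912, 1.493)
t=5.000: state=(3.867, 1.566)
t=5.200: state=(3.781, 1.634)
t=5.390: state=(3.665, 1.691)

(x, y) = (3.665, 1.691)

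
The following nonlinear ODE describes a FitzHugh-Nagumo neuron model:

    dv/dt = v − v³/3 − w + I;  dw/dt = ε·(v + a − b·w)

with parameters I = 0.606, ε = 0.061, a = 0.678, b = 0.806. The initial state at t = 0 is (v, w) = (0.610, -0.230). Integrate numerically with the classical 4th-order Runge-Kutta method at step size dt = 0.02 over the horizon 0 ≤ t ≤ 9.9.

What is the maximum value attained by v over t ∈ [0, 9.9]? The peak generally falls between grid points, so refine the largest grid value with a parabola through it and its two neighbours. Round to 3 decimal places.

t=0.000: state=(0.610, -0.230)
step 1 (dt=0.02): k1=(1.370, 0.090), k2=(1.378, 0.091), k3=(1.378, 0.091), k4=(1.385, 0.091); state += dt/6·(k1+2k2+2k3+k4)
t=0.020: state=(0.638, -0.228)
t=0.040: state=(0.665, -0.226)
t=0.060: state=(0.694, -0.224)
continuing one RK4 step at a time; state shown every 25 steps (Δt=0.5):
t=0.500: state=(1.327, -0.175)
t=1.000: state=(1.803, -0.102)
t=1.500: state=(1.949, -0.022)
t=2.000: state=(1.965, 0.058)
t=2.500: state=(1.948, 0.136)
t=3.000: state=(1.923, 0.212)
t=3.500: state=(1.896, 0.284)
t=4.000: state=(1.869, 0.355)
t=4.500: state=(1.841, 0.422)
t=5.000: state=(1.813, 0.488)
t=5.500: state=(1.785, 0.550)
t=6.000: state=(1.757, 0.611)
t=6.500: state=(1.729, 0.669)
t=7.000: state=(1.700, 0.725)
t=7.500: state=(1.672, 0.778)
t=8.000: state=(1.643, 0.830)
t=8.500: state=(1.613, 0.879)
t=9.000: state=(1.583, 0.926)
t=9.500: state=(1.553, 0.972)
t=9.900: state=(1.528, 1.006)
largest grid value and its neighbours: v(1.860)=1.96608, v(1.880)=1.96610, v(1.900)=1.96606
parabola through these three points peaks at t≈1.878 with v≈1.96610

max v = 1.966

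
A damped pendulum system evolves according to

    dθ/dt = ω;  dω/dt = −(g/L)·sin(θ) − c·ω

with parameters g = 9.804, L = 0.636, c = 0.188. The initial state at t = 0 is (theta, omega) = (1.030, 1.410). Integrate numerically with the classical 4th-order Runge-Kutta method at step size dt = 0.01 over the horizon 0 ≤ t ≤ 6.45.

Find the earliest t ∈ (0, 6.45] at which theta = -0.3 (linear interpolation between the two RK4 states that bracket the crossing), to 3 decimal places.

t = 0.620

t=0.000: state=(1.030, 1.410)
step 1 (dt=0.01): k1=(1.410, -13.480), k2=(1.343, -13.523), k3=(1.342, -13.521), k4=(1.275, -13.560); state += dt/6·(k1+2k2+2k3+k4)
t=0.010: state=(1.043, 1.275)
t=0.020: state=(1.055, 1.139)
t=0.030: state=(1.066, 1.002)
continuing one RK4 step at a time; state shown every 25 steps (Δt=0.25):
t=0.250: state=(0.957, -1.943)
t=0.500: state=(0.168, -3.930)
t=0.620: state=(-0.299, -3.718)
next step: t=0.630: state=(-0.336, -3.663) — theta has crossed -0.3
linear interpolation between t=0.620 (-0.29912) and t=0.630 (-0.33603) → t≈0.620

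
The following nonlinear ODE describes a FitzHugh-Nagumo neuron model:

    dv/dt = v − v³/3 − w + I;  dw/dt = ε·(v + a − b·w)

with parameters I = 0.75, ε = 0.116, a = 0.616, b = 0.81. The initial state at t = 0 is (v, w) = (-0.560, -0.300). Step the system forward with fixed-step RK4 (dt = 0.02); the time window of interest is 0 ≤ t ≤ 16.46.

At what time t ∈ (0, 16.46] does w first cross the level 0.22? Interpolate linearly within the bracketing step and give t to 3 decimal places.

t = 2.886

t=0.000: state=(-0.560, -0.300)
step 1 (dt=0.02): k1=(0.549, 0.035), k2=(0.552, 0.035), k3=(0.552, 0.035), k4=(0.555, 0.036); state += dt/6·(k1+2k2+2k3+k4)
t=0.020: state=(-0.549, -0.299)
t=0.040: state=(-0.538, -0.299)
t=0.060: state=(-0.526, -0.298)
continuing one RK4 step at a time; state shown every 50 steps (Δt=1):
t=1.000: state=(0.272, -0.227)
t=2.000: state=(1.656, -0.027)
t=2.880: state=(1.951, 0.218)
next step: t=2.900: state=(1.951, 0.224) — w has crossed 0.22
linear interpolation between t=2.880 (0.21838) and t=2.900 (0.22392) → t≈2.886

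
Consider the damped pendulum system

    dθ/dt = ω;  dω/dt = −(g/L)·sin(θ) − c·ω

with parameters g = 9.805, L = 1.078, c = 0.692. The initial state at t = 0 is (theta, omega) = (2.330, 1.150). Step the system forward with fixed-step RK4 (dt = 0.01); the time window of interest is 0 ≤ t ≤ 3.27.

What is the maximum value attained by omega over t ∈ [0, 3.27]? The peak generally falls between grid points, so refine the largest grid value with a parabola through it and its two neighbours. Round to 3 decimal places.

t=0.000: state=(2.330, 1.150)
step 1 (dt=0.01): k1=(1.150, -7.394), k2=(1.113, -7.332), k3=(1.113, -7.333), k4=(1.077, -7.273); state += dt/6·(k1+2k2+2k3+k4)
t=0.010: state=(2.341, 1.077)
t=0.020: state=(2.352, 1.005)
t=0.030: state=(2.361, 0.934)
continuing one RK4 step at a time; state shown every 20 steps (Δt=0.2):
t=0.200: state=(2.425, -0.145)
t=0.400: state=(2.280, -1.309)
t=0.600: state=(1.893, -2.594)
t=0.800: state=(1.238, -3.927)
t=1.000: state=(0.365, -4.603)
t=1.200: state=(-0.505, -3.856)
t=1.400: state=(-1.109, -2.107)
t=1.600: state=(-1.340, -0.222)
t=1.800: state=(-1.213, 1.444)
t=2.000: state=(-0.790, 2.692)
t=2.200: state=(-0.191, 3.132)
t=2.400: state=(0.392, 2.531)
t=2.600: state=(0.775, 1.237)
t=2.800: state=(0.878, -0.201)
t=3.000: state=(0.711, -1.406)
t=3.200: state=(0.350, -2.090)
t=3.270: state=(0.201, -2.160)
largest grid value and its neighbours: omega(2.170)=3.13313, omega(2.180)=3.13560, omega(2.190)=3.13531
parabola through these three points peaks at t≈2.184 with omega≈3.13582

max omega = 3.136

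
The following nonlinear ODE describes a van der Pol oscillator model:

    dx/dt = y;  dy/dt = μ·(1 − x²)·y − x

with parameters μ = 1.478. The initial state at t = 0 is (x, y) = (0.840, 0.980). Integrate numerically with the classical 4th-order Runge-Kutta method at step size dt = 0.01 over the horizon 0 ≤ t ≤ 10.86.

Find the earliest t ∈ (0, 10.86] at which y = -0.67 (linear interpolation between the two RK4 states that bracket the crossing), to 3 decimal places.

t=0.000: state=(0.840, 0.980)
step 1 (dt=0.01): k1=(0.980, -0.414), k2=(0.978, -0.431), k3=(0.978, -0.431), k4=(0.976, -0.449); state += dt/6·(k1+2k2+2k3+k4)
t=0.010: state=(0.850, 0.976)
t=0.020: state=(0.860, 0.971)
t=0.030: state=(0.869, 0.966)
continuing one RK4 step at a time; state shown every 50 steps (Δt=0.5):
t=0.500: state=(1.213, 0.418)
t=1.000: state=(1.248, -0.237)
t=1.450: state=(1.044, -0.664)
next step: t=1.460: state=(1.037, -0.674) — y has crossed -0.67
linear interpolation between t=1.450 (-0.66427) and t=1.460 (-0.67386) → t≈1.456

t = 1.456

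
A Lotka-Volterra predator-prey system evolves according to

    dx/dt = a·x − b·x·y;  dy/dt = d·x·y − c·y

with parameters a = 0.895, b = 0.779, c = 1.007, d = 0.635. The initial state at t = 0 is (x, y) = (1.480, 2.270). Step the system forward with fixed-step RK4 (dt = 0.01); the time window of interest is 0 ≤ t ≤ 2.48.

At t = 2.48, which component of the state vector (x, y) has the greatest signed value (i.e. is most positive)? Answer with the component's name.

t=0.000: state=(1.480, 2.270)
step 1 (dt=0.01): k1=(-1.293, -0.153), k2=(-1.286, -0.162), k3=(-1.286, -0.162), k4=(-1.279, -0.171); state += dt/6·(k1+2k2+2k3+k4)
t=0.010: state=(1.467, 2.268)
t=0.020: state=(1.454, 2.267)
t=0.030: state=(1.442, 2.265)
continuing one RK4 step at a time; state shown every 10 steps (Δt=0.1):
t=0.100: state=(1.357, 2.246)
t=0.200: state=(1.248, 2.206)
t=0.300: state=(1.152, 2.152)
t=0.400: state=(1.068, 2.088)
t=0.500: state=(0.995, 2.016)
t=0.600: state=(0.933, 1.937)
t=0.700: state=(0.880, 1.856)
t=0.800: state=(0.836, 1.772)
t=0.900: state=(0.799, 1.687)
t=1.000: state=(0.769, 1.603)
t=1.100: state=(0.744, 1.521)
t=1.200: state=(0.725, 1.441)
t=1.300: state=(0.711, 1.364)
t=1.400: state=(0.701, 1.290)
t=1.500: state=(0.696, 1.219)
t=1.600: state=(0.694, 1.152)
t=1.700: state=(0.695, 1.088)
t=1.800: state=(0.700, 1.029)
t=1.900: state=(0.708, 0.973)
t=2.000: state=(0.719, 0.920)
t=2.100: state=(0.734, 0.871)
t=2.200: state=(0.751, 0.826)
t=2.300: state=(0.772, 0.784)
t=2.400: state=(0.795, 0.745)
t=2.480: state=(0.816, 0.716)
compare at T: x=0.816, y=0.716

largest component: x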